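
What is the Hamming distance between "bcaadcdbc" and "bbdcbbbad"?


Comparing "bcaadcdbc" and "bbdcbbbad" position by position:
  Position 0: 'b' vs 'b' => same
  Position 1: 'c' vs 'b' => differ
  Position 2: 'a' vs 'd' => differ
  Position 3: 'a' vs 'c' => differ
  Position 4: 'd' vs 'b' => differ
  Position 5: 'c' vs 'b' => differ
  Position 6: 'd' vs 'b' => differ
  Position 7: 'b' vs 'a' => differ
  Position 8: 'c' vs 'd' => differ
Total differences (Hamming distance): 8

8


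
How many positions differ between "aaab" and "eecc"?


Comparing "aaab" and "eecc" position by position:
  Position 0: 'a' vs 'e' => DIFFER
  Position 1: 'a' vs 'e' => DIFFER
  Position 2: 'a' vs 'c' => DIFFER
  Position 3: 'b' vs 'c' => DIFFER
Positions that differ: 4

4


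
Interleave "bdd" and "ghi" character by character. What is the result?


Interleaving "bdd" and "ghi":
  Position 0: 'b' from first, 'g' from second => "bg"
  Position 1: 'd' from first, 'h' from second => "dh"
  Position 2: 'd' from first, 'i' from second => "di"
Result: bgdhdi

bgdhdi


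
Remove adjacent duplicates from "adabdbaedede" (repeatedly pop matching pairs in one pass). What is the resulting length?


Input: adabdbaedede
Stack-based adjacent duplicate removal:
  Read 'a': push. Stack: a
  Read 'd': push. Stack: ad
  Read 'a': push. Stack: ada
  Read 'b': push. Stack: adab
  Read 'd': push. Stack: adabd
  Read 'b': push. Stack: adabdb
  Read 'a': push. Stack: adabdba
  Read 'e': push. Stack: adabdbae
  Read 'd': push. Stack: adabdbaed
  Read 'e': push. Stack: adabdbaede
  Read 'd': push. Stack: adabdbaeded
  Read 'e': push. Stack: adabdbaedede
Final stack: "adabdbaedede" (length 12)

12


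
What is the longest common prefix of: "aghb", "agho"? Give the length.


Words: aghb, agho
  Position 0: all 'a' => match
  Position 1: all 'g' => match
  Position 2: all 'h' => match
  Position 3: ('b', 'o') => mismatch, stop
LCP = "agh" (length 3)

3


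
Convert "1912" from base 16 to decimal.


Input: "1912" in base 16
Positional expansion:
  Digit '1' (value 1) x 16^3 = 4096
  Digit '9' (value 9) x 16^2 = 2304
  Digit '1' (value 1) x 16^1 = 16
  Digit '2' (value 2) x 16^0 = 2
Sum = 6418

6418


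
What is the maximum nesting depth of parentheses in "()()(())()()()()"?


Input: "()()(())()()()()"
Tracking depth:
  Position 0 '(': depth becomes 1
  Position 1 ')': depth becomes 0
  Position 2 '(': depth becomes 1
  Position 3 ')': depth becomes 0
  Position 4 '(': depth becomes 1
  Position 5 '(': depth becomes 2
  Position 6 ')': depth becomes 1
  Position 7 ')': depth becomes 0
  Position 8 '(': depth becomes 1
  Position 9 ')': depth becomes 0
  Position 10 '(': depth becomes 1
  Position 11 ')': depth becomes 0
  Position 12 '(': depth becomes 1
  Position 13 ')': depth becomes 0
  Position 14 '(': depth becomes 1
  Position 15 ')': depth becomes 0
Maximum depth reached: 2

2


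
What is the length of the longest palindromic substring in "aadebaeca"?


Input: "aadebaeca"
Checking substrings for palindromes:
  [0:2] "aa" (len 2) => palindrome
Longest palindromic substring: "aa" with length 2

2


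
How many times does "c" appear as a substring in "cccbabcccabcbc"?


Searching for "c" in "cccbabcccabcbc"
Scanning each position:
  Position 0: "c" => MATCH
  Position 1: "c" => MATCH
  Position 2: "c" => MATCH
  Position 3: "b" => no
  Position 4: "a" => no
  Position 5: "b" => no
  Position 6: "c" => MATCH
  Position 7: "c" => MATCH
  Position 8: "c" => MATCH
  Position 9: "a" => no
  Position 10: "b" => no
  Position 11: "c" => MATCH
  Position 12: "b" => no
  Position 13: "c" => MATCH
Total occurrences: 8

8


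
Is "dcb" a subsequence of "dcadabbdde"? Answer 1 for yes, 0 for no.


Check if "dcb" is a subsequence of "dcadabbdde"
Greedy scan:
  Position 0 ('d'): matches sub[0] = 'd'
  Position 1 ('c'): matches sub[1] = 'c'
  Position 2 ('a'): no match needed
  Position 3 ('d'): no match needed
  Position 4 ('a'): no match needed
  Position 5 ('b'): matches sub[2] = 'b'
  Position 6 ('b'): no match needed
  Position 7 ('d'): no match needed
  Position 8 ('d'): no match needed
  Position 9 ('e'): no match needed
All 3 characters matched => is a subsequence

1


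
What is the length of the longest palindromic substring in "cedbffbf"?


Input: "cedbffbf"
Checking substrings for palindromes:
  [3:7] "bffb" (len 4) => palindrome
  [5:8] "fbf" (len 3) => palindrome
  [4:6] "ff" (len 2) => palindrome
Longest palindromic substring: "bffb" with length 4

4


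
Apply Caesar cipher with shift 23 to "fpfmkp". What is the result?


Caesar cipher: shift "fpfmkp" by 23
  'f' (pos 5) + 23 = pos 2 = 'c'
  'p' (pos 15) + 23 = pos 12 = 'm'
  'f' (pos 5) + 23 = pos 2 = 'c'
  'm' (pos 12) + 23 = pos 9 = 'j'
  'k' (pos 10) + 23 = pos 7 = 'h'
  'p' (pos 15) + 23 = pos 12 = 'm'
Result: cmcjhm

cmcjhm


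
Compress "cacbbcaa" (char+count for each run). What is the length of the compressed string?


Input: cacbbcaa
Runs:
  'c' x 1 => "c1"
  'a' x 1 => "a1"
  'c' x 1 => "c1"
  'b' x 2 => "b2"
  'c' x 1 => "c1"
  'a' x 2 => "a2"
Compressed: "c1a1c1b2c1a2"
Compressed length: 12

12


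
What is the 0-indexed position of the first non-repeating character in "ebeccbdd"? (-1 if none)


Input: ebeccbdd
Character frequencies:
  'b': 2
  'c': 2
  'd': 2
  'e': 2
Scanning left to right for freq == 1:
  Position 0 ('e'): freq=2, skip
  Position 1 ('b'): freq=2, skip
  Position 2 ('e'): freq=2, skip
  Position 3 ('c'): freq=2, skip
  Position 4 ('c'): freq=2, skip
  Position 5 ('b'): freq=2, skip
  Position 6 ('d'): freq=2, skip
  Position 7 ('d'): freq=2, skip
  No unique character found => answer = -1

-1


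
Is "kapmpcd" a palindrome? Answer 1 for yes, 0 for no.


Input: kapmpcd
Reversed: dcpmpak
  Compare pos 0 ('k') with pos 6 ('d'): MISMATCH
  Compare pos 1 ('a') with pos 5 ('c'): MISMATCH
  Compare pos 2 ('p') with pos 4 ('p'): match
Result: not a palindrome

0


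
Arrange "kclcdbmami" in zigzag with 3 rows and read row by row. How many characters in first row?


Zigzag "kclcdbmami" into 3 rows:
Placing characters:
  'k' => row 0
  'c' => row 1
  'l' => row 2
  'c' => row 1
  'd' => row 0
  'b' => row 1
  'm' => row 2
  'a' => row 1
  'm' => row 0
  'i' => row 1
Rows:
  Row 0: "kdm"
  Row 1: "ccbai"
  Row 2: "lm"
First row length: 3

3


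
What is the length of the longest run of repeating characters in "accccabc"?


Input: "accccabc"
Scanning for longest run:
  Position 1 ('c'): new char, reset run to 1
  Position 2 ('c'): continues run of 'c', length=2
  Position 3 ('c'): continues run of 'c', length=3
  Position 4 ('c'): continues run of 'c', length=4
  Position 5 ('a'): new char, reset run to 1
  Position 6 ('b'): new char, reset run to 1
  Position 7 ('c'): new char, reset run to 1
Longest run: 'c' with length 4

4


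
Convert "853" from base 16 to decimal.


Input: "853" in base 16
Positional expansion:
  Digit '8' (value 8) x 16^2 = 2048
  Digit '5' (value 5) x 16^1 = 80
  Digit '3' (value 3) x 16^0 = 3
Sum = 2131

2131


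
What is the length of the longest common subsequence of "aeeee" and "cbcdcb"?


LCS of "aeeee" and "cbcdcb"
DP table:
           c    b    c    d    c    b
      0    0    0    0    0    0    0
  a   0    0    0    0    0    0    0
  e   0    0    0    0    0    0    0
  e   0    0    0    0    0    0    0
  e   0    0    0    0    0    0    0
  e   0    0    0    0    0    0    0
LCS length = dp[5][6] = 0

0


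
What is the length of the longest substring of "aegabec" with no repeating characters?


Input: "aegabec"
Sliding window (track last position of each char):
  Position 0 ('a'): window [0,0] length 1 -- new best
  Position 1 ('e'): window [0,1] length 2 -- new best
  Position 2 ('g'): window [0,2] length 3 -- new best
  Position 3 ('a'): repeat (last at 0), move window start to 1
  Position 3 ('a'): window [1,3] length 3
  Position 4 ('b'): window [1,4] length 4 -- new best
  Position 5 ('e'): repeat (last at 1), move window start to 2
  Position 5 ('e'): window [2,5] length 4
  Position 6 ('c'): window [2,6] length 5 -- new best
Longest substring with no repeats: "gabec" with length 5

5


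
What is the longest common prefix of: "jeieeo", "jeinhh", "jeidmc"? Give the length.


Words: jeieeo, jeinhh, jeidmc
  Position 0: all 'j' => match
  Position 1: all 'e' => match
  Position 2: all 'i' => match
  Position 3: ('e', 'n', 'd') => mismatch, stop
LCP = "jei" (length 3)

3


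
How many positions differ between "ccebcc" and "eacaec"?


Comparing "ccebcc" and "eacaec" position by position:
  Position 0: 'c' vs 'e' => DIFFER
  Position 1: 'c' vs 'a' => DIFFER
  Position 2: 'e' vs 'c' => DIFFER
  Position 3: 'b' vs 'a' => DIFFER
  Position 4: 'c' vs 'e' => DIFFER
  Position 5: 'c' vs 'c' => same
Positions that differ: 5

5


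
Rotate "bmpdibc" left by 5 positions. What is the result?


Input: "bmpdibc", rotate left by 5
First 5 characters: "bmpdi"
Remaining characters: "bc"
Concatenate remaining + first: "bc" + "bmpdi" = "bcbmpdi"

bcbmpdi


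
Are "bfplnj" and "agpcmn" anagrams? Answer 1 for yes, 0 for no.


Strings: "bfplnj", "agpcmn"
Sorted first:  bfjlnp
Sorted second: acgmnp
Differ at position 0: 'b' vs 'a' => not anagrams

0


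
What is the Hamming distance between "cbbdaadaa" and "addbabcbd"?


Comparing "cbbdaadaa" and "addbabcbd" position by position:
  Position 0: 'c' vs 'a' => differ
  Position 1: 'b' vs 'd' => differ
  Position 2: 'b' vs 'd' => differ
  Position 3: 'd' vs 'b' => differ
  Position 4: 'a' vs 'a' => same
  Position 5: 'a' vs 'b' => differ
  Position 6: 'd' vs 'c' => differ
  Position 7: 'a' vs 'b' => differ
  Position 8: 'a' vs 'd' => differ
Total differences (Hamming distance): 8

8


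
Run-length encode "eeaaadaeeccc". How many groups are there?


Input: eeaaadaeeccc
Scanning for consecutive runs:
  Group 1: 'e' x 2 (positions 0-1)
  Group 2: 'a' x 3 (positions 2-4)
  Group 3: 'd' x 1 (positions 5-5)
  Group 4: 'a' x 1 (positions 6-6)
  Group 5: 'e' x 2 (positions 7-8)
  Group 6: 'c' x 3 (positions 9-11)
Total groups: 6

6


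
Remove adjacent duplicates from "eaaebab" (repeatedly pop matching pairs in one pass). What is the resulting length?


Input: eaaebab
Stack-based adjacent duplicate removal:
  Read 'e': push. Stack: e
  Read 'a': push. Stack: ea
  Read 'a': matches stack top 'a' => pop. Stack: e
  Read 'e': matches stack top 'e' => pop. Stack: (empty)
  Read 'b': push. Stack: b
  Read 'a': push. Stack: ba
  Read 'b': push. Stack: bab
Final stack: "bab" (length 3)

3


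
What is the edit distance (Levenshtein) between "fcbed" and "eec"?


Computing edit distance: "fcbed" -> "eec"
DP table:
           e    e    c
      0    1    2    3
  f   1    1    2    3
  c   2    2    2    2
  b   3    3    3    3
  e   4    3    3    4
  d   5    4    4    4
Edit distance = dp[5][3] = 4

4


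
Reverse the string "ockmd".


Input: ockmd
Reading characters right to left:
  Position 4: 'd'
  Position 3: 'm'
  Position 2: 'k'
  Position 1: 'c'
  Position 0: 'o'
Reversed: dmkco

dmkco


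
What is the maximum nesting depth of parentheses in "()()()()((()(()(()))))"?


Input: "()()()()((()(()(()))))"
Tracking depth:
  Position 0 '(': depth becomes 1
  Position 1 ')': depth becomes 0
  Position 2 '(': depth becomes 1
  Position 3 ')': depth becomes 0
  Position 4 '(': depth becomes 1
  Position 5 ')': depth becomes 0
  Position 6 '(': depth becomes 1
  Position 7 ')': depth becomes 0
  Position 8 '(': depth becomes 1
  Position 9 '(': depth becomes 2
  Position 10 '(': depth becomes 3
  Position 11 ')': depth becomes 2
  Position 12 '(': depth becomes 3
  Position 13 '(': depth becomes 4
  Position 14 ')': depth becomes 3
  Position 15 '(': depth becomes 4
  Position 16 '(': depth becomes 5
  Position 17 ')': depth becomes 4
  Position 18 ')': depth becomes 3
  Position 19 ')': depth becomes 2
  Position 20 ')': depth becomes 1
  Position 21 ')': depth becomes 0
Maximum depth reached: 5

5


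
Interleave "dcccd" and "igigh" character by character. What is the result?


Interleaving "dcccd" and "igigh":
  Position 0: 'd' from first, 'i' from second => "di"
  Position 1: 'c' from first, 'g' from second => "cg"
  Position 2: 'c' from first, 'i' from second => "ci"
  Position 3: 'c' from first, 'g' from second => "cg"
  Position 4: 'd' from first, 'h' from second => "dh"
Result: dicgcicgdh

dicgcicgdh


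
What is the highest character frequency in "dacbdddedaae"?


Input: dacbdddedaae
Character counts:
  'a': 3
  'b': 1
  'c': 1
  'd': 5
  'e': 2
Maximum frequency: 5

5


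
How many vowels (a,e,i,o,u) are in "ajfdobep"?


Input: ajfdobep
Checking each character:
  'a' at position 0: vowel (running total: 1)
  'j' at position 1: consonant
  'f' at position 2: consonant
  'd' at position 3: consonant
  'o' at position 4: vowel (running total: 2)
  'b' at position 5: consonant
  'e' at position 6: vowel (running total: 3)
  'p' at position 7: consonant
Total vowels: 3

3


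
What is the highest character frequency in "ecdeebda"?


Input: ecdeebda
Character counts:
  'a': 1
  'b': 1
  'c': 1
  'd': 2
  'e': 3
Maximum frequency: 3

3


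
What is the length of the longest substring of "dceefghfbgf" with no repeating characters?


Input: "dceefghfbgf"
Sliding window (track last position of each char):
  Position 0 ('d'): window [0,0] length 1 -- new best
  Position 1 ('c'): window [0,1] length 2 -- new best
  Position 2 ('e'): window [0,2] length 3 -- new best
  Position 3 ('e'): repeat (last at 2), move window start to 3
  Position 3 ('e'): window [3,3] length 1
  Position 4 ('f'): window [3,4] length 2
  Position 5 ('g'): window [3,5] length 3
  Position 6 ('h'): window [3,6] length 4 -- new best
  Position 7 ('f'): repeat (last at 4), move window start to 5
  Position 7 ('f'): window [5,7] length 3
  Position 8 ('b'): window [5,8] length 4
  Position 9 ('g'): repeat (last at 5), move window start to 6
  Position 9 ('g'): window [6,9] length 4
  Position 10 ('f'): repeat (last at 7), move window start to 8
  Position 10 ('f'): window [8,10] length 3
Longest substring with no repeats: "efgh" with length 4

4


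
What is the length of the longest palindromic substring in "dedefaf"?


Input: "dedefaf"
Checking substrings for palindromes:
  [0:3] "ded" (len 3) => palindrome
  [1:4] "ede" (len 3) => palindrome
  [4:7] "faf" (len 3) => palindrome
Longest palindromic substring: "ded" with length 3

3


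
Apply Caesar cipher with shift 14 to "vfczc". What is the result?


Caesar cipher: shift "vfczc" by 14
  'v' (pos 21) + 14 = pos 9 = 'j'
  'f' (pos 5) + 14 = pos 19 = 't'
  'c' (pos 2) + 14 = pos 16 = 'q'
  'z' (pos 25) + 14 = pos 13 = 'n'
  'c' (pos 2) + 14 = pos 16 = 'q'
Result: jtqnq

jtqnq


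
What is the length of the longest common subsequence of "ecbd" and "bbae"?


LCS of "ecbd" and "bbae"
DP table:
           b    b    a    e
      0    0    0    0    0
  e   0    0    0    0    1
  c   0    0    0    0    1
  b   0    1    1    1    1
  d   0    1    1    1    1
LCS length = dp[4][4] = 1

1


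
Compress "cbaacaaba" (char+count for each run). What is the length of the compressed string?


Input: cbaacaaba
Runs:
  'c' x 1 => "c1"
  'b' x 1 => "b1"
  'a' x 2 => "a2"
  'c' x 1 => "c1"
  'a' x 2 => "a2"
  'b' x 1 => "b1"
  'a' x 1 => "a1"
Compressed: "c1b1a2c1a2b1a1"
Compressed length: 14

14


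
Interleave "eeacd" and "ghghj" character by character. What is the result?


Interleaving "eeacd" and "ghghj":
  Position 0: 'e' from first, 'g' from second => "eg"
  Position 1: 'e' from first, 'h' from second => "eh"
  Position 2: 'a' from first, 'g' from second => "ag"
  Position 3: 'c' from first, 'h' from second => "ch"
  Position 4: 'd' from first, 'j' from second => "dj"
Result: egehagchdj

egehagchdj


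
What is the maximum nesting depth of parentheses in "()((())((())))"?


Input: "()((())((())))"
Tracking depth:
  Position 0 '(': depth becomes 1
  Position 1 ')': depth becomes 0
  Position 2 '(': depth becomes 1
  Position 3 '(': depth becomes 2
  Position 4 '(': depth becomes 3
  Position 5 ')': depth becomes 2
  Position 6 ')': depth becomes 1
  Position 7 '(': depth becomes 2
  Position 8 '(': depth becomes 3
  Position 9 '(': depth becomes 4
  Position 10 ')': depth becomes 3
  Position 11 ')': depth becomes 2
  Position 12 ')': depth becomes 1
  Position 13 ')': depth becomes 0
Maximum depth reached: 4

4


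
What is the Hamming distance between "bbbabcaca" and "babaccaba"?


Comparing "bbbabcaca" and "babaccaba" position by position:
  Position 0: 'b' vs 'b' => same
  Position 1: 'b' vs 'a' => differ
  Position 2: 'b' vs 'b' => same
  Position 3: 'a' vs 'a' => same
  Position 4: 'b' vs 'c' => differ
  Position 5: 'c' vs 'c' => same
  Position 6: 'a' vs 'a' => same
  Position 7: 'c' vs 'b' => differ
  Position 8: 'a' vs 'a' => same
Total differences (Hamming distance): 3

3


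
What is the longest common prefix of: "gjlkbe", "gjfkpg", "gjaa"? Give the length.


Words: gjlkbe, gjfkpg, gjaa
  Position 0: all 'g' => match
  Position 1: all 'j' => match
  Position 2: ('l', 'f', 'a') => mismatch, stop
LCP = "gj" (length 2)

2


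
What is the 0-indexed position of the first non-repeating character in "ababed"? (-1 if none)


Input: ababed
Character frequencies:
  'a': 2
  'b': 2
  'd': 1
  'e': 1
Scanning left to right for freq == 1:
  Position 0 ('a'): freq=2, skip
  Position 1 ('b'): freq=2, skip
  Position 2 ('a'): freq=2, skip
  Position 3 ('b'): freq=2, skip
  Position 4 ('e'): unique! => answer = 4

4


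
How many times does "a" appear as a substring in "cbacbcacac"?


Searching for "a" in "cbacbcacac"
Scanning each position:
  Position 0: "c" => no
  Position 1: "b" => no
  Position 2: "a" => MATCH
  Position 3: "c" => no
  Position 4: "b" => no
  Position 5: "c" => no
  Position 6: "a" => MATCH
  Position 7: "c" => no
  Position 8: "a" => MATCH
  Position 9: "c" => no
Total occurrences: 3

3


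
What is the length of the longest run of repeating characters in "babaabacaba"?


Input: "babaabacaba"
Scanning for longest run:
  Position 1 ('a'): new char, reset run to 1
  Position 2 ('b'): new char, reset run to 1
  Position 3 ('a'): new char, reset run to 1
  Position 4 ('a'): continues run of 'a', length=2
  Position 5 ('b'): new char, reset run to 1
  Position 6 ('a'): new char, reset run to 1
  Position 7 ('c'): new char, reset run to 1
  Position 8 ('a'): new char, reset run to 1
  Position 9 ('b'): new char, reset run to 1
  Position 10 ('a'): new char, reset run to 1
Longest run: 'a' with length 2

2


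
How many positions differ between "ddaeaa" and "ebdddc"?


Comparing "ddaeaa" and "ebdddc" position by position:
  Position 0: 'd' vs 'e' => DIFFER
  Position 1: 'd' vs 'b' => DIFFER
  Position 2: 'a' vs 'd' => DIFFER
  Position 3: 'e' vs 'd' => DIFFER
  Position 4: 'a' vs 'd' => DIFFER
  Position 5: 'a' vs 'c' => DIFFER
Positions that differ: 6

6


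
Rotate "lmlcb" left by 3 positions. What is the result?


Input: "lmlcb", rotate left by 3
First 3 characters: "lml"
Remaining characters: "cb"
Concatenate remaining + first: "cb" + "lml" = "cblml"

cblml


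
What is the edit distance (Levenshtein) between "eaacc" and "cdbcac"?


Computing edit distance: "eaacc" -> "cdbcac"
DP table:
           c    d    b    c    a    c
      0    1    2    3    4    5    6
  e   1    1    2    3    4    5    6
  a   2    2    2    3    4    4    5
  a   3    3    3    3    4    4    5
  c   4    3    4    4    3    4    4
  c   5    4    4    5    4    4    4
Edit distance = dp[5][6] = 4

4


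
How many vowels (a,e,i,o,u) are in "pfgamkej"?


Input: pfgamkej
Checking each character:
  'p' at position 0: consonant
  'f' at position 1: consonant
  'g' at position 2: consonant
  'a' at position 3: vowel (running total: 1)
  'm' at position 4: consonant
  'k' at position 5: consonant
  'e' at position 6: vowel (running total: 2)
  'j' at position 7: consonant
Total vowels: 2

2


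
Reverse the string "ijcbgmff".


Input: ijcbgmff
Reading characters right to left:
  Position 7: 'f'
  Position 6: 'f'
  Position 5: 'm'
  Position 4: 'g'
  Position 3: 'b'
  Position 2: 'c'
  Position 1: 'j'
  Position 0: 'i'
Reversed: ffmgbcji

ffmgbcji


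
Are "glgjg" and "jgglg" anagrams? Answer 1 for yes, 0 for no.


Strings: "glgjg", "jgglg"
Sorted first:  gggjl
Sorted second: gggjl
Sorted forms match => anagrams

1


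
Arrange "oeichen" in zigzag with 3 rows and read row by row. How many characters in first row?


Zigzag "oeichen" into 3 rows:
Placing characters:
  'o' => row 0
  'e' => row 1
  'i' => row 2
  'c' => row 1
  'h' => row 0
  'e' => row 1
  'n' => row 2
Rows:
  Row 0: "oh"
  Row 1: "ece"
  Row 2: "in"
First row length: 2

2


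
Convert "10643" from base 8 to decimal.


Input: "10643" in base 8
Positional expansion:
  Digit '1' (value 1) x 8^4 = 4096
  Digit '0' (value 0) x 8^3 = 0
  Digit '6' (value 6) x 8^2 = 384
  Digit '4' (value 4) x 8^1 = 32
  Digit '3' (value 3) x 8^0 = 3
Sum = 4515

4515


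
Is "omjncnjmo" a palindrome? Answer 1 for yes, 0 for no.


Input: omjncnjmo
Reversed: omjncnjmo
  Compare pos 0 ('o') with pos 8 ('o'): match
  Compare pos 1 ('m') with pos 7 ('m'): match
  Compare pos 2 ('j') with pos 6 ('j'): match
  Compare pos 3 ('n') with pos 5 ('n'): match
Result: palindrome

1


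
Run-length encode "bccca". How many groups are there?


Input: bccca
Scanning for consecutive runs:
  Group 1: 'b' x 1 (positions 0-0)
  Group 2: 'c' x 3 (positions 1-3)
  Group 3: 'a' x 1 (positions 4-4)
Total groups: 3

3


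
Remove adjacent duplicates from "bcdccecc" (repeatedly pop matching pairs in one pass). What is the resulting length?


Input: bcdccecc
Stack-based adjacent duplicate removal:
  Read 'b': push. Stack: b
  Read 'c': push. Stack: bc
  Read 'd': push. Stack: bcd
  Read 'c': push. Stack: bcdc
  Read 'c': matches stack top 'c' => pop. Stack: bcd
  Read 'e': push. Stack: bcde
  Read 'c': push. Stack: bcdec
  Read 'c': matches stack top 'c' => pop. Stack: bcde
Final stack: "bcde" (length 4)

4


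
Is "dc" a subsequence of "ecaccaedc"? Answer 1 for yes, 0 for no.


Check if "dc" is a subsequence of "ecaccaedc"
Greedy scan:
  Position 0 ('e'): no match needed
  Position 1 ('c'): no match needed
  Position 2 ('a'): no match needed
  Position 3 ('c'): no match needed
  Position 4 ('c'): no match needed
  Position 5 ('a'): no match needed
  Position 6 ('e'): no match needed
  Position 7 ('d'): matches sub[0] = 'd'
  Position 8 ('c'): matches sub[1] = 'c'
All 2 characters matched => is a subsequence

1


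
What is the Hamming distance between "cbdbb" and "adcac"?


Comparing "cbdbb" and "adcac" position by position:
  Position 0: 'c' vs 'a' => differ
  Position 1: 'b' vs 'd' => differ
  Position 2: 'd' vs 'c' => differ
  Position 3: 'b' vs 'a' => differ
  Position 4: 'b' vs 'c' => differ
Total differences (Hamming distance): 5

5


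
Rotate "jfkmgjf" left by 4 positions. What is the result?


Input: "jfkmgjf", rotate left by 4
First 4 characters: "jfkm"
Remaining characters: "gjf"
Concatenate remaining + first: "gjf" + "jfkm" = "gjfjfkm"

gjfjfkm


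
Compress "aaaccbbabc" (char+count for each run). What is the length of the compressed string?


Input: aaaccbbabc
Runs:
  'a' x 3 => "a3"
  'c' x 2 => "c2"
  'b' x 2 => "b2"
  'a' x 1 => "a1"
  'b' x 1 => "b1"
  'c' x 1 => "c1"
Compressed: "a3c2b2a1b1c1"
Compressed length: 12

12


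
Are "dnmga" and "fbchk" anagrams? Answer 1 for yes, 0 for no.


Strings: "dnmga", "fbchk"
Sorted first:  adgmn
Sorted second: bcfhk
Differ at position 0: 'a' vs 'b' => not anagrams

0


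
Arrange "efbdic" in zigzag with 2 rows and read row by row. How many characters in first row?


Zigzag "efbdic" into 2 rows:
Placing characters:
  'e' => row 0
  'f' => row 1
  'b' => row 0
  'd' => row 1
  'i' => row 0
  'c' => row 1
Rows:
  Row 0: "ebi"
  Row 1: "fdc"
First row length: 3

3


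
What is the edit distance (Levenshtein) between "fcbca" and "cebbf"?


Computing edit distance: "fcbca" -> "cebbf"
DP table:
           c    e    b    b    f
      0    1    2    3    4    5
  f   1    1    2    3    4    4
  c   2    1    2    3    4    5
  b   3    2    2    2    3    4
  c   4    3    3    3    3    4
  a   5    4    4    4    4    4
Edit distance = dp[5][5] = 4

4


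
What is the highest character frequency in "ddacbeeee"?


Input: ddacbeeee
Character counts:
  'a': 1
  'b': 1
  'c': 1
  'd': 2
  'e': 4
Maximum frequency: 4

4


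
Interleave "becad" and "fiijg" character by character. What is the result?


Interleaving "becad" and "fiijg":
  Position 0: 'b' from first, 'f' from second => "bf"
  Position 1: 'e' from first, 'i' from second => "ei"
  Position 2: 'c' from first, 'i' from second => "ci"
  Position 3: 'a' from first, 'j' from second => "aj"
  Position 4: 'd' from first, 'g' from second => "dg"
Result: bfeiciajdg

bfeiciajdg


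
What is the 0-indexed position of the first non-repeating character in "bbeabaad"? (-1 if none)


Input: bbeabaad
Character frequencies:
  'a': 3
  'b': 3
  'd': 1
  'e': 1
Scanning left to right for freq == 1:
  Position 0 ('b'): freq=3, skip
  Position 1 ('b'): freq=3, skip
  Position 2 ('e'): unique! => answer = 2

2


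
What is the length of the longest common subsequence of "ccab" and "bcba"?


LCS of "ccab" and "bcba"
DP table:
           b    c    b    a
      0    0    0    0    0
  c   0    0    1    1    1
  c   0    0    1    1    1
  a   0    0    1    1    2
  b   0    1    1    2    2
LCS length = dp[4][4] = 2

2


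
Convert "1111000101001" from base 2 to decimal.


Input: "1111000101001" in base 2
Positional expansion:
  Digit '1' (value 1) x 2^12 = 4096
  Digit '1' (value 1) x 2^11 = 2048
  Digit '1' (value 1) x 2^10 = 1024
  Digit '1' (value 1) x 2^9 = 512
  Digit '0' (value 0) x 2^8 = 0
  Digit '0' (value 0) x 2^7 = 0
  Digit '0' (value 0) x 2^6 = 0
  Digit '1' (value 1) x 2^5 = 32
  Digit '0' (value 0) x 2^4 = 0
  Digit '1' (value 1) x 2^3 = 8
  Digit '0' (value 0) x 2^2 = 0
  Digit '0' (value 0) x 2^1 = 0
  Digit '1' (value 1) x 2^0 = 1
Sum = 7721

7721


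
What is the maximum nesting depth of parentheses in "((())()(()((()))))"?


Input: "((())()(()((()))))"
Tracking depth:
  Position 0 '(': depth becomes 1
  Position 1 '(': depth becomes 2
  Position 2 '(': depth becomes 3
  Position 3 ')': depth becomes 2
  Position 4 ')': depth becomes 1
  Position 5 '(': depth becomes 2
  Position 6 ')': depth becomes 1
  Position 7 '(': depth becomes 2
  Position 8 '(': depth becomes 3
  Position 9 ')': depth becomes 2
  Position 10 '(': depth becomes 3
  Position 11 '(': depth becomes 4
  Position 12 '(': depth becomes 5
  Position 13 ')': depth becomes 4
  Position 14 ')': depth becomes 3
  Position 15 ')': depth becomes 2
  Position 16 ')': depth becomes 1
  Position 17 ')': depth becomes 0
Maximum depth reached: 5

5


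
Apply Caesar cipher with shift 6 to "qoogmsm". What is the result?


Caesar cipher: shift "qoogmsm" by 6
  'q' (pos 16) + 6 = pos 22 = 'w'
  'o' (pos 14) + 6 = pos 20 = 'u'
  'o' (pos 14) + 6 = pos 20 = 'u'
  'g' (pos 6) + 6 = pos 12 = 'm'
  'm' (pos 12) + 6 = pos 18 = 's'
  's' (pos 18) + 6 = pos 24 = 'y'
  'm' (pos 12) + 6 = pos 18 = 's'
Result: wuumsys

wuumsys


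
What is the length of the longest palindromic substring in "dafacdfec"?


Input: "dafacdfec"
Checking substrings for palindromes:
  [1:4] "afa" (len 3) => palindrome
Longest palindromic substring: "afa" with length 3

3


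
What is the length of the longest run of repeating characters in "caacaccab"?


Input: "caacaccab"
Scanning for longest run:
  Position 1 ('a'): new char, reset run to 1
  Position 2 ('a'): continues run of 'a', length=2
  Position 3 ('c'): new char, reset run to 1
  Position 4 ('a'): new char, reset run to 1
  Position 5 ('c'): new char, reset run to 1
  Position 6 ('c'): continues run of 'c', length=2
  Position 7 ('a'): new char, reset run to 1
  Position 8 ('b'): new char, reset run to 1
Longest run: 'a' with length 2

2


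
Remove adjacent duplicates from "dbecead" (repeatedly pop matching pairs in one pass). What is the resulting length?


Input: dbecead
Stack-based adjacent duplicate removal:
  Read 'd': push. Stack: d
  Read 'b': push. Stack: db
  Read 'e': push. Stack: dbe
  Read 'c': push. Stack: dbec
  Read 'e': push. Stack: dbece
  Read 'a': push. Stack: dbecea
  Read 'd': push. Stack: dbecead
Final stack: "dbecead" (length 7)

7


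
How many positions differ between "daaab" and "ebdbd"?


Comparing "daaab" and "ebdbd" position by position:
  Position 0: 'd' vs 'e' => DIFFER
  Position 1: 'a' vs 'b' => DIFFER
  Position 2: 'a' vs 'd' => DIFFER
  Position 3: 'a' vs 'b' => DIFFER
  Position 4: 'b' vs 'd' => DIFFER
Positions that differ: 5

5


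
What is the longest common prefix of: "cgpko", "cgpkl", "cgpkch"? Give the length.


Words: cgpko, cgpkl, cgpkch
  Position 0: all 'c' => match
  Position 1: all 'g' => match
  Position 2: all 'p' => match
  Position 3: all 'k' => match
  Position 4: ('o', 'l', 'c') => mismatch, stop
LCP = "cgpk" (length 4)

4


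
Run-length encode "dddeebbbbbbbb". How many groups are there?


Input: dddeebbbbbbbb
Scanning for consecutive runs:
  Group 1: 'd' x 3 (positions 0-2)
  Group 2: 'e' x 2 (positions 3-4)
  Group 3: 'b' x 8 (positions 5-12)
Total groups: 3

3


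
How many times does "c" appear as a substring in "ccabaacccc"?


Searching for "c" in "ccabaacccc"
Scanning each position:
  Position 0: "c" => MATCH
  Position 1: "c" => MATCH
  Position 2: "a" => no
  Position 3: "b" => no
  Position 4: "a" => no
  Position 5: "a" => no
  Position 6: "c" => MATCH
  Position 7: "c" => MATCH
  Position 8: "c" => MATCH
  Position 9: "c" => MATCH
Total occurrences: 6

6


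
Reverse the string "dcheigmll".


Input: dcheigmll
Reading characters right to left:
  Position 8: 'l'
  Position 7: 'l'
  Position 6: 'm'
  Position 5: 'g'
  Position 4: 'i'
  Position 3: 'e'
  Position 2: 'h'
  Position 1: 'c'
  Position 0: 'd'
Reversed: llmgiehcd

llmgiehcd


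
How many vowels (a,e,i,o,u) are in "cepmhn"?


Input: cepmhn
Checking each character:
  'c' at position 0: consonant
  'e' at position 1: vowel (running total: 1)
  'p' at position 2: consonant
  'm' at position 3: consonant
  'h' at position 4: consonant
  'n' at position 5: consonant
Total vowels: 1

1


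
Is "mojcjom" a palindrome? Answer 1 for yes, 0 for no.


Input: mojcjom
Reversed: mojcjom
  Compare pos 0 ('m') with pos 6 ('m'): match
  Compare pos 1 ('o') with pos 5 ('o'): match
  Compare pos 2 ('j') with pos 4 ('j'): match
Result: palindrome

1


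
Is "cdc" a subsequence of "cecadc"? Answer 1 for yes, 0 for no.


Check if "cdc" is a subsequence of "cecadc"
Greedy scan:
  Position 0 ('c'): matches sub[0] = 'c'
  Position 1 ('e'): no match needed
  Position 2 ('c'): no match needed
  Position 3 ('a'): no match needed
  Position 4 ('d'): matches sub[1] = 'd'
  Position 5 ('c'): matches sub[2] = 'c'
All 3 characters matched => is a subsequence

1


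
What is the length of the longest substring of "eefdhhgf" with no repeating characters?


Input: "eefdhhgf"
Sliding window (track last position of each char):
  Position 0 ('e'): window [0,0] length 1 -- new best
  Position 1 ('e'): repeat (last at 0), move window start to 1
  Position 1 ('e'): window [1,1] length 1
  Position 2 ('f'): window [1,2] length 2 -- new best
  Position 3 ('d'): window [1,3] length 3 -- new best
  Position 4 ('h'): window [1,4] length 4 -- new best
  Position 5 ('h'): repeat (last at 4), move window start to 5
  Position 5 ('h'): window [5,5] length 1
  Position 6 ('g'): window [5,6] length 2
  Position 7 ('f'): window [5,7] length 3
Longest substring with no repeats: "efdh" with length 4

4


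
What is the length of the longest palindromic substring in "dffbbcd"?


Input: "dffbbcd"
Checking substrings for palindromes:
  [1:3] "ff" (len 2) => palindrome
  [3:5] "bb" (len 2) => palindrome
Longest palindromic substring: "ff" with length 2

2


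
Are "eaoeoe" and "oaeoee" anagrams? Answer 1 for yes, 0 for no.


Strings: "eaoeoe", "oaeoee"
Sorted first:  aeeeoo
Sorted second: aeeeoo
Sorted forms match => anagrams

1


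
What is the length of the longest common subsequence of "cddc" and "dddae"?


LCS of "cddc" and "dddae"
DP table:
           d    d    d    a    e
      0    0    0    0    0    0
  c   0    0    0    0    0    0
  d   0    1    1    1    1    1
  d   0    1    2    2    2    2
  c   0    1    2    2    2    2
LCS length = dp[4][5] = 2

2


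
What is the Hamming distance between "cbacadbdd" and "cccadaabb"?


Comparing "cbacadbdd" and "cccadaabb" position by position:
  Position 0: 'c' vs 'c' => same
  Position 1: 'b' vs 'c' => differ
  Position 2: 'a' vs 'c' => differ
  Position 3: 'c' vs 'a' => differ
  Position 4: 'a' vs 'd' => differ
  Position 5: 'd' vs 'a' => differ
  Position 6: 'b' vs 'a' => differ
  Position 7: 'd' vs 'b' => differ
  Position 8: 'd' vs 'b' => differ
Total differences (Hamming distance): 8

8


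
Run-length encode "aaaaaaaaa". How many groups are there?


Input: aaaaaaaaa
Scanning for consecutive runs:
  Group 1: 'a' x 9 (positions 0-8)
Total groups: 1

1


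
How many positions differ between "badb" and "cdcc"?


Comparing "badb" and "cdcc" position by position:
  Position 0: 'b' vs 'c' => DIFFER
  Position 1: 'a' vs 'd' => DIFFER
  Position 2: 'd' vs 'c' => DIFFER
  Position 3: 'b' vs 'c' => DIFFER
Positions that differ: 4

4


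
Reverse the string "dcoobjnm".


Input: dcoobjnm
Reading characters right to left:
  Position 7: 'm'
  Position 6: 'n'
  Position 5: 'j'
  Position 4: 'b'
  Position 3: 'o'
  Position 2: 'o'
  Position 1: 'c'
  Position 0: 'd'
Reversed: mnjboocd

mnjboocd


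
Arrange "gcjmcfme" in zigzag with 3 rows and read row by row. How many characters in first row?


Zigzag "gcjmcfme" into 3 rows:
Placing characters:
  'g' => row 0
  'c' => row 1
  'j' => row 2
  'm' => row 1
  'c' => row 0
  'f' => row 1
  'm' => row 2
  'e' => row 1
Rows:
  Row 0: "gc"
  Row 1: "cmfe"
  Row 2: "jm"
First row length: 2

2


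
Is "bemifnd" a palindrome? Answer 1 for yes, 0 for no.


Input: bemifnd
Reversed: dnfimeb
  Compare pos 0 ('b') with pos 6 ('d'): MISMATCH
  Compare pos 1 ('e') with pos 5 ('n'): MISMATCH
  Compare pos 2 ('m') with pos 4 ('f'): MISMATCH
Result: not a palindrome

0


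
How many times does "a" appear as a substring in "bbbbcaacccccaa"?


Searching for "a" in "bbbbcaacccccaa"
Scanning each position:
  Position 0: "b" => no
  Position 1: "b" => no
  Position 2: "b" => no
  Position 3: "b" => no
  Position 4: "c" => no
  Position 5: "a" => MATCH
  Position 6: "a" => MATCH
  Position 7: "c" => no
  Position 8: "c" => no
  Position 9: "c" => no
  Position 10: "c" => no
  Position 11: "c" => no
  Position 12: "a" => MATCH
  Position 13: "a" => MATCH
Total occurrences: 4

4


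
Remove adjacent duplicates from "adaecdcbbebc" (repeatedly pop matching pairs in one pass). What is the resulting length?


Input: adaecdcbbebc
Stack-based adjacent duplicate removal:
  Read 'a': push. Stack: a
  Read 'd': push. Stack: ad
  Read 'a': push. Stack: ada
  Read 'e': push. Stack: adae
  Read 'c': push. Stack: adaec
  Read 'd': push. Stack: adaecd
  Read 'c': push. Stack: adaecdc
  Read 'b': push. Stack: adaecdcb
  Read 'b': matches stack top 'b' => pop. Stack: adaecdc
  Read 'e': push. Stack: adaecdce
  Read 'b': push. Stack: adaecdceb
  Read 'c': push. Stack: adaecdcebc
Final stack: "adaecdcebc" (length 10)

10


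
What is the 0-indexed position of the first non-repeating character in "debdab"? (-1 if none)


Input: debdab
Character frequencies:
  'a': 1
  'b': 2
  'd': 2
  'e': 1
Scanning left to right for freq == 1:
  Position 0 ('d'): freq=2, skip
  Position 1 ('e'): unique! => answer = 1

1


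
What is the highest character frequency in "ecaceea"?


Input: ecaceea
Character counts:
  'a': 2
  'c': 2
  'e': 3
Maximum frequency: 3

3


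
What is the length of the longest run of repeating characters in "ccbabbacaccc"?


Input: "ccbabbacaccc"
Scanning for longest run:
  Position 1 ('c'): continues run of 'c', length=2
  Position 2 ('b'): new char, reset run to 1
  Position 3 ('a'): new char, reset run to 1
  Position 4 ('b'): new char, reset run to 1
  Position 5 ('b'): continues run of 'b', length=2
  Position 6 ('a'): new char, reset run to 1
  Position 7 ('c'): new char, reset run to 1
  Position 8 ('a'): new char, reset run to 1
  Position 9 ('c'): new char, reset run to 1
  Position 10 ('c'): continues run of 'c', length=2
  Position 11 ('c'): continues run of 'c', length=3
Longest run: 'c' with length 3

3


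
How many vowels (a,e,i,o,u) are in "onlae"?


Input: onlae
Checking each character:
  'o' at position 0: vowel (running total: 1)
  'n' at position 1: consonant
  'l' at position 2: consonant
  'a' at position 3: vowel (running total: 2)
  'e' at position 4: vowel (running total: 3)
Total vowels: 3

3


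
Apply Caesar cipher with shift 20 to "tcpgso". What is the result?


Caesar cipher: shift "tcpgso" by 20
  't' (pos 19) + 20 = pos 13 = 'n'
  'c' (pos 2) + 20 = pos 22 = 'w'
  'p' (pos 15) + 20 = pos 9 = 'j'
  'g' (pos 6) + 20 = pos 0 = 'a'
  's' (pos 18) + 20 = pos 12 = 'm'
  'o' (pos 14) + 20 = pos 8 = 'i'
Result: nwjami

nwjami


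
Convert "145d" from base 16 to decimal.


Input: "145d" in base 16
Positional expansion:
  Digit '1' (value 1) x 16^3 = 4096
  Digit '4' (value 4) x 16^2 = 1024
  Digit '5' (value 5) x 16^1 = 80
  Digit 'd' (value 13) x 16^0 = 13
Sum = 5213

5213


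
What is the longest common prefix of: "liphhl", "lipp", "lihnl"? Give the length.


Words: liphhl, lipp, lihnl
  Position 0: all 'l' => match
  Position 1: all 'i' => match
  Position 2: ('p', 'p', 'h') => mismatch, stop
LCP = "li" (length 2)

2


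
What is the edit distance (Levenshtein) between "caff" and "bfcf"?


Computing edit distance: "caff" -> "bfcf"
DP table:
           b    f    c    f
      0    1    2    3    4
  c   1    1    2    2    3
  a   2    2    2    3    3
  f   3    3    2    3    3
  f   4    4    3    3    3
Edit distance = dp[4][4] = 3

3


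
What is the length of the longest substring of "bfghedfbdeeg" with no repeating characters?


Input: "bfghedfbdeeg"
Sliding window (track last position of each char):
  Position 0 ('b'): window [0,0] length 1 -- new best
  Position 1 ('f'): window [0,1] length 2 -- new best
  Position 2 ('g'): window [0,2] length 3 -- new best
  Position 3 ('h'): window [0,3] length 4 -- new best
  Position 4 ('e'): window [0,4] length 5 -- new best
  Position 5 ('d'): window [0,5] length 6 -- new best
  Position 6 ('f'): repeat (last at 1), move window start to 2
  Position 6 ('f'): window [2,6] length 5
  Position 7 ('b'): window [2,7] length 6
  Position 8 ('d'): repeat (last at 5), move window start to 6
  Position 8 ('d'): window [6,8] length 3
  Position 9 ('e'): window [6,9] length 4
  Position 10 ('e'): repeat (last at 9), move window start to 10
  Position 10 ('e'): window [10,10] length 1
  Position 11 ('g'): window [10,11] length 2
Longest substring with no repeats: "bfghed" with length 6

6


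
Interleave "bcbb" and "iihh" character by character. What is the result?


Interleaving "bcbb" and "iihh":
  Position 0: 'b' from first, 'i' from second => "bi"
  Position 1: 'c' from first, 'i' from second => "ci"
  Position 2: 'b' from first, 'h' from second => "bh"
  Position 3: 'b' from first, 'h' from second => "bh"
Result: bicibhbh

bicibhbh


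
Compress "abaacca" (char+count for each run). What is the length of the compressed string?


Input: abaacca
Runs:
  'a' x 1 => "a1"
  'b' x 1 => "b1"
  'a' x 2 => "a2"
  'c' x 2 => "c2"
  'a' x 1 => "a1"
Compressed: "a1b1a2c2a1"
Compressed length: 10

10


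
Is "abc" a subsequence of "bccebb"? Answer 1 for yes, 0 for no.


Check if "abc" is a subsequence of "bccebb"
Greedy scan:
  Position 0 ('b'): no match needed
  Position 1 ('c'): no match needed
  Position 2 ('c'): no match needed
  Position 3 ('e'): no match needed
  Position 4 ('b'): no match needed
  Position 5 ('b'): no match needed
Only matched 0/3 characters => not a subsequence

0
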